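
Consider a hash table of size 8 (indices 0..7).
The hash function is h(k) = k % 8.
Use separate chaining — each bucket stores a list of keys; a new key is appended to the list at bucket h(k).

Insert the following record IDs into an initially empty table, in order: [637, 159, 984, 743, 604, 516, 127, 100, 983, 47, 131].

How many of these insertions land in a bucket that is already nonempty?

637 → bucket 5
159 → bucket 7
984 → bucket 0
743 → bucket 7 (collision)
604 → bucket 4
516 → bucket 4 (collision)
127 → bucket 7 (collision)
100 → bucket 4 (collision)
983 → bucket 7 (collision)
47 → bucket 7 (collision)
131 → bucket 3
Final buckets:
0: 984
1: .
2: .
3: 131
4: 604 -> 516 -> 100
5: 637
6: .
7: 159 -> 743 -> 127 -> 983 -> 47

6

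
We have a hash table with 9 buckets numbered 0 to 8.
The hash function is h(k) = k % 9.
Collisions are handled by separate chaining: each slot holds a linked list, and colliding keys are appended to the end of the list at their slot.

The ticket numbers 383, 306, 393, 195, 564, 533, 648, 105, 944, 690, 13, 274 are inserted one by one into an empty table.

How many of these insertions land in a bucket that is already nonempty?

6

Insert 383: h=5, bucket 5 empty -> new chain.
Insert 306: h=0, bucket 0 empty -> new chain.
Insert 393: h=6, bucket 6 empty -> new chain.
Insert 195: h=6, bucket 6 nonempty -> append to chain.
Insert 564: h=6, bucket 6 nonempty -> append to chain.
Insert 533: h=2, bucket 2 empty -> new chain.
Insert 648: h=0, bucket 0 nonempty -> append to chain.
Insert 105: h=6, bucket 6 nonempty -> append to chain.
Insert 944: h=8, bucket 8 empty -> new chain.
Insert 690: h=6, bucket 6 nonempty -> append to chain.
Insert 13: h=4, bucket 4 empty -> new chain.
Insert 274: h=4, bucket 4 nonempty -> append to chain.
Final buckets:
0: 306 -> 648
1: _
2: 533
3: _
4: 13 -> 274
5: 383
6: 393 -> 195 -> 564 -> 105 -> 690
7: _
8: 944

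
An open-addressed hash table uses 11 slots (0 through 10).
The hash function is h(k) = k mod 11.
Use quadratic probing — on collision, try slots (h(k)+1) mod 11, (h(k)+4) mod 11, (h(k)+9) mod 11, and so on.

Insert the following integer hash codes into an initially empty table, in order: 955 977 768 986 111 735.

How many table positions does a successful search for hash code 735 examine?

5

955 hashes to 9; slot 9 is free → place at 9.
977 hashes to 9; 9 taken → place at 10.
768 hashes to 9; 9,10 taken → place at 2.
986 hashes to 7; slot 7 is free → place at 7.
111 hashes to 1; slot 1 is free → place at 1.
735 hashes to 9; 9,10,2,7 taken → place at 3.
Table: [-, 111, 768, 735, -, -, -, 986, -, 955, 977]
Lookup 735: h=9, probe 9,10,2,7,3 → found at 3.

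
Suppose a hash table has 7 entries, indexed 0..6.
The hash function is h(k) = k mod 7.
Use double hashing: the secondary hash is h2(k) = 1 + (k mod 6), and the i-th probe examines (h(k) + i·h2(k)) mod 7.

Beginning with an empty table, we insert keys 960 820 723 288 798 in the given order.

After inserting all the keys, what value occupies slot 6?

820

960 hashes to 1; slot 1 is free -> place at 1.
820 hashes to 1, h2=5; 1 taken -> place at 6.
723 hashes to 2; slot 2 is free -> place at 2.
288 hashes to 1, h2=1; 1,2 taken -> place at 3.
798 hashes to 0; slot 0 is free -> place at 0.
Table: [798, 960, 723, 288, -, -, 820]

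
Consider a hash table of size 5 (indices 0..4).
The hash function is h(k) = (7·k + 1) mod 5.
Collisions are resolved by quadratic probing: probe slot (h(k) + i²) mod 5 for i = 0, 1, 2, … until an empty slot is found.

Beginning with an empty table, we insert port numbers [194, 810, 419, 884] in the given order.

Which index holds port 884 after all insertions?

194: h=4 => slot 4
810: h=1 => slot 1
419: h=4, probe 4,0 => slot 0
884: h=4, probe 4,0,3 => slot 3
Table: [419, 810, —, 884, 194]

3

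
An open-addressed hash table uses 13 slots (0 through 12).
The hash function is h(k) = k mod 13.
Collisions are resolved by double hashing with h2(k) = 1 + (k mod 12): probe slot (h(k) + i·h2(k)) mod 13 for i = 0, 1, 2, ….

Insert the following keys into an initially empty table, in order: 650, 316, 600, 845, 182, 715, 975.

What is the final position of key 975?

12

Insert 650: h=0, slot 0 empty => index 0.
Insert 316: h=4, slot 4 empty => index 4.
Insert 600: h=2, slot 2 empty => index 2.
Insert 845: h=0, h2=6, slot 0 occupied => index 6.
Insert 182: h=0, h2=3, slot 0 occupied => index 3.
Insert 715: h=0, h2=8, slot 0 occupied => index 8.
Insert 975: h=0, h2=4, slots 0,4,8 occupied => index 12.
Table: [650, —, 600, 182, 316, —, 845, —, 715, —, —, —, 975]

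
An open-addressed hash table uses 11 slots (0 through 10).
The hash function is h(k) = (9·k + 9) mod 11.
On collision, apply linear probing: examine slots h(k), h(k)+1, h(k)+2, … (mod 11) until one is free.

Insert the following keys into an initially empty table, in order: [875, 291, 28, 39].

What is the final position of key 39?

875: h=8 -> slot 8
291: h=10 -> slot 10
28: h=8, probe 8,9 -> slot 9
39: h=8, probe 8,9,10,0 -> slot 0
Table: [39, —, —, —, —, —, —, —, 875, 28, 291]

0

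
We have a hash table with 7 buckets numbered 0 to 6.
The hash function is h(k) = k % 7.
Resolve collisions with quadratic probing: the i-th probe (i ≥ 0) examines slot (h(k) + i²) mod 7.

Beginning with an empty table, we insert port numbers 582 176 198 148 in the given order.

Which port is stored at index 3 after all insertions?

582: h=1 → slot 1
176: h=1, probe 1,2 → slot 2
198: h=2, probe 2,3 → slot 3
148: h=1, probe 1,2,5 → slot 5
Table: [_, 582, 176, 198, _, 148, _]

198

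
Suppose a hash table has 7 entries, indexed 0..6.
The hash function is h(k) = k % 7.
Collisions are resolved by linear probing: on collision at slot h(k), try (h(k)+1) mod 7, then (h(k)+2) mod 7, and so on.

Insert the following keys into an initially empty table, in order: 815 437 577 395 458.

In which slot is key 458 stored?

815: h=3 => slot 3
437: h=3, probe 3,4 => slot 4
577: h=3, probe 3,4,5 => slot 5
395: h=3, probe 3,4,5,6 => slot 6
458: h=3, probe 3,4,5,6,0 => slot 0
Table: [458, -, -, 815, 437, 577, 395]

0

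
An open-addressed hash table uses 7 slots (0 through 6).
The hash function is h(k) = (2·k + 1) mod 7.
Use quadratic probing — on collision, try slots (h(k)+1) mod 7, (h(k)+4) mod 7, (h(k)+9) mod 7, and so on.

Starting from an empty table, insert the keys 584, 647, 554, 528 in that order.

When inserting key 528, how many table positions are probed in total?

3

584 hashes to 0; slot 0 is free -> place at 0.
647 hashes to 0; 0 taken -> place at 1.
554 hashes to 3; slot 3 is free -> place at 3.
528 hashes to 0; 0,1 taken -> place at 4.
Table: [584, 647, ., 554, 528, ., .]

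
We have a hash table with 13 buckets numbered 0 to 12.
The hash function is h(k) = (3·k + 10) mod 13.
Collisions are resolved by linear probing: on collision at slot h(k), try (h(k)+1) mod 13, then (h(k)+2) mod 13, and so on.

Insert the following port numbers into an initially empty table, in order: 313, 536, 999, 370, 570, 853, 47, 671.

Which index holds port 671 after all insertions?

313 hashes to 0; slot 0 is free → place at 0.
536 hashes to 6; slot 6 is free → place at 6.
999 hashes to 4; slot 4 is free → place at 4.
370 hashes to 2; slot 2 is free → place at 2.
570 hashes to 4; 4 taken → place at 5.
853 hashes to 8; slot 8 is free → place at 8.
47 hashes to 8; 8 taken → place at 9.
671 hashes to 8; 8,9 taken → place at 10.
Table: [313, —, 370, —, 999, 570, 536, —, 853, 47, 671, —, —]

10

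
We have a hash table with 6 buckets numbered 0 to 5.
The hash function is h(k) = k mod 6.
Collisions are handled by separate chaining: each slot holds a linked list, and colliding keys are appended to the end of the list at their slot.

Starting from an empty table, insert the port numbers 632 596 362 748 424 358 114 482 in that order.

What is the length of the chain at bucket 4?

632 → bucket 2
596 → bucket 2 (collision)
362 → bucket 2 (collision)
748 → bucket 4
424 → bucket 4 (collision)
358 → bucket 4 (collision)
114 → bucket 0
482 → bucket 2 (collision)
Final buckets:
0: 114
1: ∅
2: 632 -> 596 -> 362 -> 482
3: ∅
4: 748 -> 424 -> 358
5: ∅

3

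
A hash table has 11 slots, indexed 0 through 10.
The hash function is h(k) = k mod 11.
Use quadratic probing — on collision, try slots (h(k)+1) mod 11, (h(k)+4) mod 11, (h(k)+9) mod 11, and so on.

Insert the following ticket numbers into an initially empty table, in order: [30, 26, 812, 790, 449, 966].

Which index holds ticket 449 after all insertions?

Insert 30: h=8, slot 8 empty => index 8.
Insert 26: h=4, slot 4 empty => index 4.
Insert 812: h=9, slot 9 empty => index 9.
Insert 790: h=9, slot 9 occupied => index 10.
Insert 449: h=9, slots 9,10 occupied => index 2.
Insert 966: h=9, slots 9,10,2 occupied => index 7.
Table: [—, —, 449, —, 26, —, —, 966, 30, 812, 790]

2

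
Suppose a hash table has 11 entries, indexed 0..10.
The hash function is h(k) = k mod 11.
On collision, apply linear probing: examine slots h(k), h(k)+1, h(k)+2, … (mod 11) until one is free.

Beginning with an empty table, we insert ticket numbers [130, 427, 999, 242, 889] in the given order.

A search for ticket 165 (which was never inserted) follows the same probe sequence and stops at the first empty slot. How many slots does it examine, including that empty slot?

4

130 hashes to 9; slot 9 is free => place at 9.
427 hashes to 9; 9 taken => place at 10.
999 hashes to 9; 9,10 taken => place at 0.
242 hashes to 0; 0 taken => place at 1.
889 hashes to 9; 9,10,0,1 taken => place at 2.
Table: [999, 242, 889, ∅, ∅, ∅, ∅, ∅, ∅, 130, 427]
Lookup 165: h=0, probe 0,1,2,3 → slot 3 empty, not found.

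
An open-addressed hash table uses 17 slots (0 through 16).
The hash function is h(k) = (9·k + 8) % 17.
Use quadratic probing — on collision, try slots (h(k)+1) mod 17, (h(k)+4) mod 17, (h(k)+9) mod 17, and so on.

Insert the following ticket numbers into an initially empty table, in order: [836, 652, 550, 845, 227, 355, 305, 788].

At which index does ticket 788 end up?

836 hashes to 1; slot 1 is free → place at 1.
652 hashes to 11; slot 11 is free → place at 11.
550 hashes to 11; 11 taken → place at 12.
845 hashes to 14; slot 14 is free → place at 14.
227 hashes to 11; 11,12 taken → place at 15.
355 hashes to 7; slot 7 is free → place at 7.
305 hashes to 16; slot 16 is free → place at 16.
788 hashes to 11; 11,12,15 taken → place at 3.
Table: [∅, 836, ∅, 788, ∅, ∅, ∅, 355, ∅, ∅, ∅, 652, 550, ∅, 845, 227, 305]

3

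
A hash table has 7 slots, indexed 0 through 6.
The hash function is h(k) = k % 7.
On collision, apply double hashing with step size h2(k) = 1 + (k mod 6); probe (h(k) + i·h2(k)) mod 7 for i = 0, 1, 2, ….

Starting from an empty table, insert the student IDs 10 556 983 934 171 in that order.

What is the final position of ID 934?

10 hashes to 3; slot 3 is free -> place at 3.
556 hashes to 3, h2=5; 3 taken -> place at 1.
983 hashes to 3, h2=6; 3 taken -> place at 2.
934 hashes to 3, h2=5; 3,1 taken -> place at 6.
171 hashes to 3, h2=4; 3 taken -> place at 0.
Table: [171, 556, 983, 10, -, -, 934]

6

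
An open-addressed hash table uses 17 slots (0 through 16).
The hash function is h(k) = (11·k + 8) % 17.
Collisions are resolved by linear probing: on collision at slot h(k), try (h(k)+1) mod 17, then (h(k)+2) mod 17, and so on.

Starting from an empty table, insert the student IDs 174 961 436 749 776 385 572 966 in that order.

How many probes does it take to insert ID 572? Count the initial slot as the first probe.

Insert 174: h=1, slot 1 empty => index 1.
Insert 961: h=5, slot 5 empty => index 5.
Insert 436: h=10, slot 10 empty => index 10.
Insert 749: h=2, slot 2 empty => index 2.
Insert 776: h=10, slot 10 occupied => index 11.
Insert 385: h=10, slots 10,11 occupied => index 12.
Insert 572: h=10, slots 10,11,12 occupied => index 13.
Insert 966: h=9, slot 9 empty => index 9.
Table: [-, 174, 749, -, -, 961, -, -, -, 966, 436, 776, 385, 572, -, -, -]

4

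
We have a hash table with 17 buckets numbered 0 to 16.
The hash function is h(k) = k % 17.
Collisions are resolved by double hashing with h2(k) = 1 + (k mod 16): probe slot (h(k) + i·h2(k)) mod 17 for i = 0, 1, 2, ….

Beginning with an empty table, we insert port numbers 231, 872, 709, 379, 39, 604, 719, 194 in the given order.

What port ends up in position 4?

Insert 231: h=10, slot 10 empty -> index 10.
Insert 872: h=5, slot 5 empty -> index 5.
Insert 709: h=12, slot 12 empty -> index 12.
Insert 379: h=5, h2=12, slot 5 occupied -> index 0.
Insert 39: h=5, h2=8, slot 5 occupied -> index 13.
Insert 604: h=9, slot 9 empty -> index 9.
Insert 719: h=5, h2=16, slot 5 occupied -> index 4.
Insert 194: h=7, slot 7 empty -> index 7.
Table: [379, ., ., ., 719, 872, ., 194, ., 604, 231, ., 709, 39, ., ., .]

719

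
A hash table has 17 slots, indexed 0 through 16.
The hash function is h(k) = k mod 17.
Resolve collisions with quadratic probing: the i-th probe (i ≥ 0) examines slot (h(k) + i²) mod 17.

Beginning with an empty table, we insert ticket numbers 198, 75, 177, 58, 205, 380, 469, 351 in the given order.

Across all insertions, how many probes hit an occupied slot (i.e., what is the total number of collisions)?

5

Insert 198: h=11, slot 11 empty -> index 11.
Insert 75: h=7, slot 7 empty -> index 7.
Insert 177: h=7, slot 7 occupied -> index 8.
Insert 58: h=7, slots 7,8,11 occupied -> index 16.
Insert 205: h=1, slot 1 empty -> index 1.
Insert 380: h=6, slot 6 empty -> index 6.
Insert 469: h=10, slot 10 empty -> index 10.
Insert 351: h=11, slot 11 occupied -> index 12.
Table: [-, 205, -, -, -, -, 380, 75, 177, -, 469, 198, 351, -, -, -, 58]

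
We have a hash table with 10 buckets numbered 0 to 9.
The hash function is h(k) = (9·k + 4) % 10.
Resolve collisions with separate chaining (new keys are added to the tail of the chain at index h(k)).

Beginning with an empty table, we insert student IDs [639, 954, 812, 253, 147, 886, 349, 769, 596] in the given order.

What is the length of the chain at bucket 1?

639 → bucket 5
954 → bucket 0
812 → bucket 2
253 → bucket 1
147 → bucket 7
886 → bucket 8
349 → bucket 5 (collision)
769 → bucket 5 (collision)
596 → bucket 8 (collision)
Final buckets:
0: 954
1: 253
2: 812
3: _
4: _
5: 639 -> 349 -> 769
6: _
7: 147
8: 886 -> 596
9: _

1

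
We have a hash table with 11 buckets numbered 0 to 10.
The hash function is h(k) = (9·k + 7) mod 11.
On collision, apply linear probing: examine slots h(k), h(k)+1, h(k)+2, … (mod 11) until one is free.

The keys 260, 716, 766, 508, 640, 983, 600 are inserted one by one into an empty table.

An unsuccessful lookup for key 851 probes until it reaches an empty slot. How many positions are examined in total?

2

Insert 260: h=4, slot 4 empty => index 4.
Insert 716: h=5, slot 5 empty => index 5.
Insert 766: h=4, slots 4,5 occupied => index 6.
Insert 508: h=3, slot 3 empty => index 3.
Insert 640: h=3, slots 3,4,5,6 occupied => index 7.
Insert 983: h=10, slot 10 empty => index 10.
Insert 600: h=6, slots 6,7 occupied => index 8.
Table: [-, -, -, 508, 260, 716, 766, 640, 600, -, 983]
Lookup 851: h=10, probe 10,0 → slot 0 empty, not found.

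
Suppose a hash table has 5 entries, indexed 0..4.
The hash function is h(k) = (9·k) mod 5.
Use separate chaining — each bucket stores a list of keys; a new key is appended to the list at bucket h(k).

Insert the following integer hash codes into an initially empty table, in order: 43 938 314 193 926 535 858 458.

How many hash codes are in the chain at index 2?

43 -> bucket 2
938 -> bucket 2 (collision)
314 -> bucket 1
193 -> bucket 2 (collision)
926 -> bucket 4
535 -> bucket 0
858 -> bucket 2 (collision)
458 -> bucket 2 (collision)
Final buckets:
0: 535
1: 314
2: 43 -> 938 -> 193 -> 858 -> 458
3: _
4: 926

5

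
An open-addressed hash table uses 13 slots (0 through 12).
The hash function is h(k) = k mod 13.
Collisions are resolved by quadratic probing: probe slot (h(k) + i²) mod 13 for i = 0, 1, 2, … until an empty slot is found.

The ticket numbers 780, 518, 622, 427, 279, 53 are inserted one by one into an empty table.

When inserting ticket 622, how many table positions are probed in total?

780: h=0 → slot 0
518: h=11 → slot 11
622: h=11, probe 11,12 → slot 12
427: h=11, probe 11,12,2 → slot 2
279: h=6 → slot 6
53: h=1 → slot 1
Table: [780, 53, 427, -, -, -, 279, -, -, -, -, 518, 622]

2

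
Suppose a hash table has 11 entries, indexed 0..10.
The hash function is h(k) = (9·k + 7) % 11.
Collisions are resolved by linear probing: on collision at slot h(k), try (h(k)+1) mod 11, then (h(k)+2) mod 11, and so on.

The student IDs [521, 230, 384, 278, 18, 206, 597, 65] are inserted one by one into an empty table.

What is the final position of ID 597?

3

Insert 521: h=10, slot 10 empty => index 10.
Insert 230: h=9, slot 9 empty => index 9.
Insert 384: h=9, slots 9,10 occupied => index 0.
Insert 278: h=1, slot 1 empty => index 1.
Insert 18: h=4, slot 4 empty => index 4.
Insert 206: h=2, slot 2 empty => index 2.
Insert 597: h=1, slots 1,2 occupied => index 3.
Insert 65: h=9, slots 9,10,0,1,2,3,4 occupied => index 5.
Table: [384, 278, 206, 597, 18, 65, —, —, —, 230, 521]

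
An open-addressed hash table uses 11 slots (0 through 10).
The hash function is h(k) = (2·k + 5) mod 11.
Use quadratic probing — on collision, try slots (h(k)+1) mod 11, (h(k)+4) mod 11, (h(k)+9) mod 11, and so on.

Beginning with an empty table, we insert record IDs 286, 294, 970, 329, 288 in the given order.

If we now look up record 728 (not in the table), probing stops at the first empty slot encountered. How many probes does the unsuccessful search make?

4

286 hashes to 5; slot 5 is free => place at 5.
294 hashes to 10; slot 10 is free => place at 10.
970 hashes to 9; slot 9 is free => place at 9.
329 hashes to 3; slot 3 is free => place at 3.
288 hashes to 9; 9,10 taken => place at 2.
Table: [-, -, 288, 329, -, 286, -, -, -, 970, 294]
Lookup 728: h=9, probe 9,10,2,7 → slot 7 empty, not found.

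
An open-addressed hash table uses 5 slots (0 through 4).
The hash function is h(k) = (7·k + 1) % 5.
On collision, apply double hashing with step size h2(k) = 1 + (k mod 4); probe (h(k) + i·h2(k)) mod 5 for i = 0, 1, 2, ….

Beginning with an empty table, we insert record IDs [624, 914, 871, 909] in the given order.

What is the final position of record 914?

2

624 hashes to 4; slot 4 is free -> place at 4.
914 hashes to 4, h2=3; 4 taken -> place at 2.
871 hashes to 3; slot 3 is free -> place at 3.
909 hashes to 4, h2=2; 4 taken -> place at 1.
Table: [-, 909, 914, 871, 624]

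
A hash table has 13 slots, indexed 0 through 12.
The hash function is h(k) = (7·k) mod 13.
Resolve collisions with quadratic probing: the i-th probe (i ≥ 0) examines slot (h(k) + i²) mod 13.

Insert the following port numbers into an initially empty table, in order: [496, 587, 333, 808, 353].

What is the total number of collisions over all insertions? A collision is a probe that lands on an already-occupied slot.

6

496: h=1 → slot 1
587: h=1, probe 1,2 → slot 2
333: h=4 → slot 4
808: h=1, probe 1,2,5 → slot 5
353: h=1, probe 1,2,5,10 → slot 10
Table: [., 496, 587, ., 333, 808, ., ., ., ., 353, ., .]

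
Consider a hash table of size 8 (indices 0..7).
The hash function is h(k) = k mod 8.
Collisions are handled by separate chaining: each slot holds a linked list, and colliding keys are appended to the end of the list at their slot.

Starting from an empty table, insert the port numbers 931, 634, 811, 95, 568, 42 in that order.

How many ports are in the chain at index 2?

2

Insert 931: h=3, bucket 3 empty → new chain.
Insert 634: h=2, bucket 2 empty → new chain.
Insert 811: h=3, bucket 3 nonempty → append to chain.
Insert 95: h=7, bucket 7 empty → new chain.
Insert 568: h=0, bucket 0 empty → new chain.
Insert 42: h=2, bucket 2 nonempty → append to chain.
Final buckets:
0: 568
1: .
2: 634 -> 42
3: 931 -> 811
4: .
5: .
6: .
7: 95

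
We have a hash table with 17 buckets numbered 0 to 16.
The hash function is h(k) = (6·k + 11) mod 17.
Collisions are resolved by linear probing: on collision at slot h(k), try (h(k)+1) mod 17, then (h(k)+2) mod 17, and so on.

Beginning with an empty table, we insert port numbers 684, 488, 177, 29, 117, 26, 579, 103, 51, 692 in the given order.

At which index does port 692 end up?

5

Insert 684: h=1, slot 1 empty → index 1.
Insert 488: h=15, slot 15 empty → index 15.
Insert 177: h=2, slot 2 empty → index 2.
Insert 29: h=15, slot 15 occupied → index 16.
Insert 117: h=16, slot 16 occupied → index 0.
Insert 26: h=14, slot 14 empty → index 14.
Insert 579: h=0, slots 0,1,2 occupied → index 3.
Insert 103: h=0, slots 0,1,2,3 occupied → index 4.
Insert 51: h=11, slot 11 empty → index 11.
Insert 692: h=15, slots 15,16,0,1,2,3,4 occupied → index 5.
Table: [117, 684, 177, 579, 103, 692, -, -, -, -, -, 51, -, -, 26, 488, 29]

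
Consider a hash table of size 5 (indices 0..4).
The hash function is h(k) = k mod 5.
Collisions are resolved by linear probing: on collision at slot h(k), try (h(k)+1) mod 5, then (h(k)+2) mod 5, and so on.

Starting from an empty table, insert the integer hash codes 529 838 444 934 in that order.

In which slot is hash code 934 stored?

1

529: h=4 → slot 4
838: h=3 → slot 3
444: h=4, probe 4,0 → slot 0
934: h=4, probe 4,0,1 → slot 1
Table: [444, 934, ., 838, 529]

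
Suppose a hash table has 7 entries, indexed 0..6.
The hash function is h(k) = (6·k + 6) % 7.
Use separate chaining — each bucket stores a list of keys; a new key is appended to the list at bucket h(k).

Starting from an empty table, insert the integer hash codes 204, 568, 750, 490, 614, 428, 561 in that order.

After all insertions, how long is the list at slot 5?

5

Insert 204: h=5, bucket 5 empty → new chain.
Insert 568: h=5, bucket 5 nonempty → append to chain.
Insert 750: h=5, bucket 5 nonempty → append to chain.
Insert 490: h=6, bucket 6 empty → new chain.
Insert 614: h=1, bucket 1 empty → new chain.
Insert 428: h=5, bucket 5 nonempty → append to chain.
Insert 561: h=5, bucket 5 nonempty → append to chain.
Final buckets:
0: —
1: 614
2: —
3: —
4: —
5: 204 -> 568 -> 750 -> 428 -> 561
6: 490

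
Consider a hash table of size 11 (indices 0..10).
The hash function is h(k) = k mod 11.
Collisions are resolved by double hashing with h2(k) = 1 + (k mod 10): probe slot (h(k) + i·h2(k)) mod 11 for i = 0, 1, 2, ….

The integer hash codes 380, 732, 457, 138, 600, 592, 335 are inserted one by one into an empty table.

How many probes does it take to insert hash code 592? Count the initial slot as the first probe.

Insert 380: h=6, slot 6 empty => index 6.
Insert 732: h=6, h2=3, slot 6 occupied => index 9.
Insert 457: h=6, h2=8, slot 6 occupied => index 3.
Insert 138: h=6, h2=9, slot 6 occupied => index 4.
Insert 600: h=6, h2=1, slot 6 occupied => index 7.
Insert 592: h=9, h2=3, slot 9 occupied => index 1.
Insert 335: h=5, slot 5 empty => index 5.
Table: [—, 592, —, 457, 138, 335, 380, 600, —, 732, —]

2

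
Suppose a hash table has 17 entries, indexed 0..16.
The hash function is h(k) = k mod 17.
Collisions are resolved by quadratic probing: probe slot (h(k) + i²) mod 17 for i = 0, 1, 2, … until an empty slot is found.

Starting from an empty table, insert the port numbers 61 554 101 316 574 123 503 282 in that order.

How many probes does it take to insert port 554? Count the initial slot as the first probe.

61: h=10 -> slot 10
554: h=10, probe 10,11 -> slot 11
101: h=16 -> slot 16
316: h=10, probe 10,11,14 -> slot 14
574: h=13 -> slot 13
123: h=4 -> slot 4
503: h=10, probe 10,11,14,2 -> slot 2
282: h=10, probe 10,11,14,2,9 -> slot 9
Table: [_, _, 503, _, 123, _, _, _, _, 282, 61, 554, _, 574, 316, _, 101]

2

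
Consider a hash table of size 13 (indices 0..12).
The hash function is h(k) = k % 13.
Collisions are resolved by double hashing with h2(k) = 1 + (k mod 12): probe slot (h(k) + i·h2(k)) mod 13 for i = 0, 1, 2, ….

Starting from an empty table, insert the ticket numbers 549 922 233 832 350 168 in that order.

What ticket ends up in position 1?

168

549 hashes to 3; slot 3 is free -> place at 3.
922 hashes to 12; slot 12 is free -> place at 12.
233 hashes to 12, h2=6; 12 taken -> place at 5.
832 hashes to 0; slot 0 is free -> place at 0.
350 hashes to 12, h2=3; 12 taken -> place at 2.
168 hashes to 12, h2=1; 12,0 taken -> place at 1.
Table: [832, 168, 350, 549, ∅, 233, ∅, ∅, ∅, ∅, ∅, ∅, 922]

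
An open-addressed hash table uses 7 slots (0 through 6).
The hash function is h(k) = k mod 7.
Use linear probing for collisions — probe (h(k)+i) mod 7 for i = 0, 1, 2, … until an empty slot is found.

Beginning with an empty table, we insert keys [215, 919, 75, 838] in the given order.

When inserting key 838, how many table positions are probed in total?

3

Insert 215: h=5, slot 5 empty -> index 5.
Insert 919: h=2, slot 2 empty -> index 2.
Insert 75: h=5, slot 5 occupied -> index 6.
Insert 838: h=5, slots 5,6 occupied -> index 0.
Table: [838, _, 919, _, _, 215, 75]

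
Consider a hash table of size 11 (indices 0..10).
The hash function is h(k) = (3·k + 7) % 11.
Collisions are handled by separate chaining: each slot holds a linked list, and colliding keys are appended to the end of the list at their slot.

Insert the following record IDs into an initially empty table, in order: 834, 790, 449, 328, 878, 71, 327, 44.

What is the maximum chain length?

Insert 834: h=1, bucket 1 empty → new chain.
Insert 790: h=1, bucket 1 nonempty → append to chain.
Insert 449: h=1, bucket 1 nonempty → append to chain.
Insert 328: h=1, bucket 1 nonempty → append to chain.
Insert 878: h=1, bucket 1 nonempty → append to chain.
Insert 71: h=0, bucket 0 empty → new chain.
Insert 327: h=9, bucket 9 empty → new chain.
Insert 44: h=7, bucket 7 empty → new chain.
Final buckets:
0: 71
1: 834 -> 790 -> 449 -> 328 -> 878
2: -
3: -
4: -
5: -
6: -
7: 44
8: -
9: 327
10: -

5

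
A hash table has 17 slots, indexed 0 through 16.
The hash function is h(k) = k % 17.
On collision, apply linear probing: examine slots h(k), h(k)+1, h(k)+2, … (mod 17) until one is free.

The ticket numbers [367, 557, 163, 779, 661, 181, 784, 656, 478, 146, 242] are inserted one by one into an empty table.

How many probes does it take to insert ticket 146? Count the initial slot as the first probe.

367: h=10 → slot 10
557: h=13 → slot 13
163: h=10, probe 10,11 → slot 11
779: h=14 → slot 14
661: h=15 → slot 15
181: h=11, probe 11,12 → slot 12
784: h=2 → slot 2
656: h=10, probe 10,11,12,13,14,15,16 → slot 16
478: h=2, probe 2,3 → slot 3
146: h=10, probe 10,11,12,13,14,15,16,0 → slot 0
242: h=4 → slot 4
Table: [146, ∅, 784, 478, 242, ∅, ∅, ∅, ∅, ∅, 367, 163, 181, 557, 779, 661, 656]

8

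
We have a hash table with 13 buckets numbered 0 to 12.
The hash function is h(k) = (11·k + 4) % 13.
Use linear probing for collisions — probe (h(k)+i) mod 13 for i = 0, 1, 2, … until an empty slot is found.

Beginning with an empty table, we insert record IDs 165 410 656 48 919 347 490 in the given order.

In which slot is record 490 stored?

4

165 hashes to 12; slot 12 is free -> place at 12.
410 hashes to 3; slot 3 is free -> place at 3.
656 hashes to 5; slot 5 is free -> place at 5.
48 hashes to 12; 12 taken -> place at 0.
919 hashes to 12; 12,0 taken -> place at 1.
347 hashes to 12; 12,0,1 taken -> place at 2.
490 hashes to 12; 12,0,1,2,3 taken -> place at 4.
Table: [48, 919, 347, 410, 490, 656, -, -, -, -, -, -, 165]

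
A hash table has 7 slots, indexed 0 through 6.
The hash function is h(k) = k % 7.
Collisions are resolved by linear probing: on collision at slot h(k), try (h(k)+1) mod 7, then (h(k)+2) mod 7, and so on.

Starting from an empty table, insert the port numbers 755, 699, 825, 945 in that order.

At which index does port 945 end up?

2

755 hashes to 6; slot 6 is free -> place at 6.
699 hashes to 6; 6 taken -> place at 0.
825 hashes to 6; 6,0 taken -> place at 1.
945 hashes to 0; 0,1 taken -> place at 2.
Table: [699, 825, 945, ∅, ∅, ∅, 755]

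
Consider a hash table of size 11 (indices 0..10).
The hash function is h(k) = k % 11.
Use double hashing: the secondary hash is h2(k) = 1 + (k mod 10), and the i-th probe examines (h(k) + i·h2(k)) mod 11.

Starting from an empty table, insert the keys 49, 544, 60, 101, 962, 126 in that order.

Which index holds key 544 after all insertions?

10

Insert 49: h=5, slot 5 empty -> index 5.
Insert 544: h=5, h2=5, slot 5 occupied -> index 10.
Insert 60: h=5, h2=1, slot 5 occupied -> index 6.
Insert 101: h=2, slot 2 empty -> index 2.
Insert 962: h=5, h2=3, slot 5 occupied -> index 8.
Insert 126: h=5, h2=7, slot 5 occupied -> index 1.
Table: [-, 126, 101, -, -, 49, 60, -, 962, -, 544]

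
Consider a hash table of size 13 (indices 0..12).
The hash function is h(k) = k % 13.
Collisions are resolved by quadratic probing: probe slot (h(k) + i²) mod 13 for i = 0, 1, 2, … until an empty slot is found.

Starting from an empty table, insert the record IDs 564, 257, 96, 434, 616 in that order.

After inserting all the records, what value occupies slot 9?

564: h=5 -> slot 5
257: h=10 -> slot 10
96: h=5, probe 5,6 -> slot 6
434: h=5, probe 5,6,9 -> slot 9
616: h=5, probe 5,6,9,1 -> slot 1
Table: [., 616, ., ., ., 564, 96, ., ., 434, 257, ., .]

434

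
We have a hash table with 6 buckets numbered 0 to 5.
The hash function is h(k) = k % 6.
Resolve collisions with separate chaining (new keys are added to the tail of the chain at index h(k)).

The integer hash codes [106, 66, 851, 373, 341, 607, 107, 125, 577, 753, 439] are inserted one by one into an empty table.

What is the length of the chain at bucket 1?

Insert 106: h=4, bucket 4 empty -> new chain.
Insert 66: h=0, bucket 0 empty -> new chain.
Insert 851: h=5, bucket 5 empty -> new chain.
Insert 373: h=1, bucket 1 empty -> new chain.
Insert 341: h=5, bucket 5 nonempty -> append to chain.
Insert 607: h=1, bucket 1 nonempty -> append to chain.
Insert 107: h=5, bucket 5 nonempty -> append to chain.
Insert 125: h=5, bucket 5 nonempty -> append to chain.
Insert 577: h=1, bucket 1 nonempty -> append to chain.
Insert 753: h=3, bucket 3 empty -> new chain.
Insert 439: h=1, bucket 1 nonempty -> append to chain.
Final buckets:
0: 66
1: 373 -> 607 -> 577 -> 439
2: ∅
3: 753
4: 106
5: 851 -> 341 -> 107 -> 125

4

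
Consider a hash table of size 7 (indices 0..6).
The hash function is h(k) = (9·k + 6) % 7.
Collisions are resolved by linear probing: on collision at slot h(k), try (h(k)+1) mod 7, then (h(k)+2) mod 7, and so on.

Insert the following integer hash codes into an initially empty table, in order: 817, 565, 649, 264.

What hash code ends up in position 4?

649

817: h=2 -> slot 2
565: h=2, probe 2,3 -> slot 3
649: h=2, probe 2,3,4 -> slot 4
264: h=2, probe 2,3,4,5 -> slot 5
Table: [—, —, 817, 565, 649, 264, —]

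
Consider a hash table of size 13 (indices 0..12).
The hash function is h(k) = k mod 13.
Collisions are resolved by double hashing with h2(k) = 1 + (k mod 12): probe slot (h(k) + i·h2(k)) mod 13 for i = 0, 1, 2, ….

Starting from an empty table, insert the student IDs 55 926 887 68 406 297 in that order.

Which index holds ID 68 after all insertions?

12

55 hashes to 3; slot 3 is free → place at 3.
926 hashes to 3, h2=3; 3 taken → place at 6.
887 hashes to 3, h2=12; 3 taken → place at 2.
68 hashes to 3, h2=9; 3 taken → place at 12.
406 hashes to 3, h2=11; 3 taken → place at 1.
297 hashes to 11; slot 11 is free → place at 11.
Table: [∅, 406, 887, 55, ∅, ∅, 926, ∅, ∅, ∅, ∅, 297, 68]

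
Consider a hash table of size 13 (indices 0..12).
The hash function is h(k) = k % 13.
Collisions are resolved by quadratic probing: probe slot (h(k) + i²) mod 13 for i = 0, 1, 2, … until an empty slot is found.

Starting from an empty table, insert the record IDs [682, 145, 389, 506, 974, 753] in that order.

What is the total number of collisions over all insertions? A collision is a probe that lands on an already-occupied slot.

6

682: h=6 => slot 6
145: h=2 => slot 2
389: h=12 => slot 12
506: h=12, probe 12,0 => slot 0
974: h=12, probe 12,0,3 => slot 3
753: h=12, probe 12,0,3,8 => slot 8
Table: [506, ∅, 145, 974, ∅, ∅, 682, ∅, 753, ∅, ∅, ∅, 389]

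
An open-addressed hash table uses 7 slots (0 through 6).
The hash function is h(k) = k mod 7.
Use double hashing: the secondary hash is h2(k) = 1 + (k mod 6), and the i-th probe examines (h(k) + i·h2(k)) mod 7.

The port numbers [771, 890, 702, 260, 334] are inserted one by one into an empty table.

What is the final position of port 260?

771: h=1 -> slot 1
890: h=1, h2=3, probe 1,4 -> slot 4
702: h=2 -> slot 2
260: h=1, h2=3, probe 1,4,0 -> slot 0
334: h=5 -> slot 5
Table: [260, 771, 702, -, 890, 334, -]

0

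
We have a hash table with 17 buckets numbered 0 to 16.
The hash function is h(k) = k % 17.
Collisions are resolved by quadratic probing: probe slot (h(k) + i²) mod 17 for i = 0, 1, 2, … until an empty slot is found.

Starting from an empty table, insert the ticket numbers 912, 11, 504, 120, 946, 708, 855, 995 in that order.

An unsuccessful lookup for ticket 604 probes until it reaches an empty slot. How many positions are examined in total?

3

912 hashes to 11; slot 11 is free -> place at 11.
11 hashes to 11; 11 taken -> place at 12.
504 hashes to 11; 11,12 taken -> place at 15.
120 hashes to 1; slot 1 is free -> place at 1.
946 hashes to 11; 11,12,15 taken -> place at 3.
708 hashes to 11; 11,12,15,3 taken -> place at 10.
855 hashes to 5; slot 5 is free -> place at 5.
995 hashes to 9; slot 9 is free -> place at 9.
Table: [∅, 120, ∅, 946, ∅, 855, ∅, ∅, ∅, 995, 708, 912, 11, ∅, ∅, 504, ∅]
Lookup 604: h=9, probe 9,10,13 → slot 13 empty, not found.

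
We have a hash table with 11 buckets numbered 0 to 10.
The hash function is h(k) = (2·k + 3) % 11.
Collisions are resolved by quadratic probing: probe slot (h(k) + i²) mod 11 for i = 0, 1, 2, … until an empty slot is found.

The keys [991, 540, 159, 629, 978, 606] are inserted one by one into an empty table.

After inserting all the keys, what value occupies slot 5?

991: h=5 => slot 5
540: h=5, probe 5,6 => slot 6
159: h=2 => slot 2
629: h=7 => slot 7
978: h=1 => slot 1
606: h=5, probe 5,6,9 => slot 9
Table: [., 978, 159, ., ., 991, 540, 629, ., 606, .]

991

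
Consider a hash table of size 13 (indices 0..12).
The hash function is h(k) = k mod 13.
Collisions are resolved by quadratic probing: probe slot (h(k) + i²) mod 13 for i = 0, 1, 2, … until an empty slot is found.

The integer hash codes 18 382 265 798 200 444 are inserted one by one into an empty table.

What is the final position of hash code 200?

Insert 18: h=5, slot 5 empty -> index 5.
Insert 382: h=5, slot 5 occupied -> index 6.
Insert 265: h=5, slots 5,6 occupied -> index 9.
Insert 798: h=5, slots 5,6,9 occupied -> index 1.
Insert 200: h=5, slots 5,6,9,1 occupied -> index 8.
Insert 444: h=2, slot 2 empty -> index 2.
Table: [-, 798, 444, -, -, 18, 382, -, 200, 265, -, -, -]

8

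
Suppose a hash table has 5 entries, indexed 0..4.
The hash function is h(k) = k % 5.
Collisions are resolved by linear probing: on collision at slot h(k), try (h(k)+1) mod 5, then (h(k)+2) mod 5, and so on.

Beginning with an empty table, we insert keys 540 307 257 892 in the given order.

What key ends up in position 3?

Insert 540: h=0, slot 0 empty → index 0.
Insert 307: h=2, slot 2 empty → index 2.
Insert 257: h=2, slot 2 occupied → index 3.
Insert 892: h=2, slots 2,3 occupied → index 4.
Table: [540, _, 307, 257, 892]

257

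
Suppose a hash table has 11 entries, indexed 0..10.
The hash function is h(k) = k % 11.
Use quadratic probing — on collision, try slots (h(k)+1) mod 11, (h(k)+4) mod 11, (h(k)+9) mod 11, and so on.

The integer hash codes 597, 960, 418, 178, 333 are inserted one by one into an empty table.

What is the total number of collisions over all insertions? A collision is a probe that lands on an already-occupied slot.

3

597: h=3 => slot 3
960: h=3, probe 3,4 => slot 4
418: h=0 => slot 0
178: h=2 => slot 2
333: h=3, probe 3,4,7 => slot 7
Table: [418, ., 178, 597, 960, ., ., 333, ., ., .]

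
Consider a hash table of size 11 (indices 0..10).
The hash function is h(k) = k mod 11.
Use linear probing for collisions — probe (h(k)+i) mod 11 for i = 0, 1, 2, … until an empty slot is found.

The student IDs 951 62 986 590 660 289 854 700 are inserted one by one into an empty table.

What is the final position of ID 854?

10

951 hashes to 5; slot 5 is free -> place at 5.
62 hashes to 7; slot 7 is free -> place at 7.
986 hashes to 7; 7 taken -> place at 8.
590 hashes to 7; 7,8 taken -> place at 9.
660 hashes to 0; slot 0 is free -> place at 0.
289 hashes to 3; slot 3 is free -> place at 3.
854 hashes to 7; 7,8,9 taken -> place at 10.
700 hashes to 7; 7,8,9,10,0 taken -> place at 1.
Table: [660, 700, ∅, 289, ∅, 951, ∅, 62, 986, 590, 854]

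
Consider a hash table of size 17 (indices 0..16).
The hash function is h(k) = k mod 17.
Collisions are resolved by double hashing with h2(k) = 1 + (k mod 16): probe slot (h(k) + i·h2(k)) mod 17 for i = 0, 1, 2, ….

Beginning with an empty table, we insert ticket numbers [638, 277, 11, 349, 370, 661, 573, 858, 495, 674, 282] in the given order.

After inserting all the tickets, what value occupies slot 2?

495

638 hashes to 9; slot 9 is free => place at 9.
277 hashes to 5; slot 5 is free => place at 5.
11 hashes to 11; slot 11 is free => place at 11.
349 hashes to 9, h2=14; 9 taken => place at 6.
370 hashes to 13; slot 13 is free => place at 13.
661 hashes to 15; slot 15 is free => place at 15.
573 hashes to 12; slot 12 is free => place at 12.
858 hashes to 8; slot 8 is free => place at 8.
495 hashes to 2; slot 2 is free => place at 2.
674 hashes to 11, h2=3; 11 taken => place at 14.
282 hashes to 10; slot 10 is free => place at 10.
Table: [_, _, 495, _, _, 277, 349, _, 858, 638, 282, 11, 573, 370, 674, 661, _]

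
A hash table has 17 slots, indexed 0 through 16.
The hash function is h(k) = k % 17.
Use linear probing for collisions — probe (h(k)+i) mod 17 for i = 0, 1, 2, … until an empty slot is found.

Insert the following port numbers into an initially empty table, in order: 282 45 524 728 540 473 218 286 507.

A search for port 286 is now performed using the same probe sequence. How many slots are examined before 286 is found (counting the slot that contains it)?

282: h=10 -> slot 10
45: h=11 -> slot 11
524: h=14 -> slot 14
728: h=14, probe 14,15 -> slot 15
540: h=13 -> slot 13
473: h=14, probe 14,15,16 -> slot 16
218: h=14, probe 14,15,16,0 -> slot 0
286: h=14, probe 14,15,16,0,1 -> slot 1
507: h=14, probe 14,15,16,0,1,2 -> slot 2
Table: [218, 286, 507, —, —, —, —, —, —, —, 282, 45, —, 540, 524, 728, 473]
Lookup 286: h=14, probe 14,15,16,0,1 → found at 1.

5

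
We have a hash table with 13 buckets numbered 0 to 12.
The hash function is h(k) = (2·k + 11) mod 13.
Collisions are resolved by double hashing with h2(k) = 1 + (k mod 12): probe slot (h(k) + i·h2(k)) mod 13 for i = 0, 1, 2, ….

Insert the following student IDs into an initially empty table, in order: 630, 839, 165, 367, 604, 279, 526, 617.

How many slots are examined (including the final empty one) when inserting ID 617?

630: h=10 → slot 10
839: h=12 → slot 12
165: h=3 → slot 3
367: h=4 → slot 4
604: h=10, h2=5, probe 10,2 → slot 2
279: h=10, h2=4, probe 10,1 → slot 1
526: h=10, h2=11, probe 10,8 → slot 8
617: h=10, h2=6, probe 10,3,9 → slot 9
Table: [∅, 279, 604, 165, 367, ∅, ∅, ∅, 526, 617, 630, ∅, 839]

3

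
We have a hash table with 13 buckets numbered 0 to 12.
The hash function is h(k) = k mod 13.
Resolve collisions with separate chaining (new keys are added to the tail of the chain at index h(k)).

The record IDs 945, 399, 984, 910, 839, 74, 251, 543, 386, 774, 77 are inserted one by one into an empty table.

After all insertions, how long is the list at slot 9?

5

Insert 945: h=9, bucket 9 empty → new chain.
Insert 399: h=9, bucket 9 nonempty → append to chain.
Insert 984: h=9, bucket 9 nonempty → append to chain.
Insert 910: h=0, bucket 0 empty → new chain.
Insert 839: h=7, bucket 7 empty → new chain.
Insert 74: h=9, bucket 9 nonempty → append to chain.
Insert 251: h=4, bucket 4 empty → new chain.
Insert 543: h=10, bucket 10 empty → new chain.
Insert 386: h=9, bucket 9 nonempty → append to chain.
Insert 774: h=7, bucket 7 nonempty → append to chain.
Insert 77: h=12, bucket 12 empty → new chain.
Final buckets:
0: 910
1: —
2: —
3: —
4: 251
5: —
6: —
7: 839 -> 774
8: —
9: 945 -> 399 -> 984 -> 74 -> 386
10: 543
11: —
12: 77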